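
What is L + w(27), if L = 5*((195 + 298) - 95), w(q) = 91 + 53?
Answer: 2134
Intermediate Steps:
w(q) = 144
L = 1990 (L = 5*(493 - 95) = 5*398 = 1990)
L + w(27) = 1990 + 144 = 2134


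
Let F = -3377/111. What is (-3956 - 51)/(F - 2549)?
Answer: 444777/286316 ≈ 1.5534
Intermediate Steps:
F = -3377/111 ≈ -30.423
(-3956 - 51)/(F - 2549) = (-3956 - 51)/(-3377/111 - 2549) = -4007/(-286316/111) = -4007*(-111/286316) = 444777/286316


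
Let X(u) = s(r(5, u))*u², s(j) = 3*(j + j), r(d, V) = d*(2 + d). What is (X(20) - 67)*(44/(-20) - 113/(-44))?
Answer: 6798573/220 ≈ 30903.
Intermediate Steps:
s(j) = 6*j (s(j) = 3*(2*j) = 6*j)
X(u) = 210*u² (X(u) = (6*(5*(2 + 5)))*u² = (6*(5*7))*u² = (6*35)*u² = 210*u²)
(X(20) - 67)*(44/(-20) - 113/(-44)) = (210*20² - 67)*(44/(-20) - 113/(-44)) = (210*400 - 67)*(44*(-1/20) - 113*(-1/44)) = (84000 - 67)*(-11/5 + 113/44) = 83933*(81/220) = 6798573/220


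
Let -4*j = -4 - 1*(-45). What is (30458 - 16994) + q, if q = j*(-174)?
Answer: 30495/2 ≈ 15248.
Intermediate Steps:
j = -41/4 (j = -(-4 - 1*(-45))/4 = -(-4 + 45)/4 = -¼*41 = -41/4 ≈ -10.250)
q = 3567/2 (q = -41/4*(-174) = 3567/2 ≈ 1783.5)
(30458 - 16994) + q = (30458 - 16994) + 3567/2 = 13464 + 3567/2 = 30495/2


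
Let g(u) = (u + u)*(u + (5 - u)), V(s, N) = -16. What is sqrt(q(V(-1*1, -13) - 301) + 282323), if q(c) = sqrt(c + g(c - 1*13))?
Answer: sqrt(282323 + I*sqrt(3617)) ≈ 531.34 + 0.057*I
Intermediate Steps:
g(u) = 10*u (g(u) = (2*u)*5 = 10*u)
q(c) = sqrt(-130 + 11*c) (q(c) = sqrt(c + 10*(c - 1*13)) = sqrt(c + 10*(c - 13)) = sqrt(c + 10*(-13 + c)) = sqrt(c + (-130 + 10*c)) = sqrt(-130 + 11*c))
sqrt(q(V(-1*1, -13) - 301) + 282323) = sqrt(sqrt(-130 + 11*(-16 - 301)) + 282323) = sqrt(sqrt(-130 + 11*(-317)) + 282323) = sqrt(sqrt(-130 - 3487) + 282323) = sqrt(sqrt(-3617) + 282323) = sqrt(I*sqrt(3617) + 282323) = sqrt(282323 + I*sqrt(3617))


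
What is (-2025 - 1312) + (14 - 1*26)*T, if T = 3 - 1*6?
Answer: -3301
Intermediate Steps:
T = -3 (T = 3 - 6 = -3)
(-2025 - 1312) + (14 - 1*26)*T = (-2025 - 1312) + (14 - 1*26)*(-3) = -3337 + (14 - 26)*(-3) = -3337 - 12*(-3) = -3337 + 36 = -3301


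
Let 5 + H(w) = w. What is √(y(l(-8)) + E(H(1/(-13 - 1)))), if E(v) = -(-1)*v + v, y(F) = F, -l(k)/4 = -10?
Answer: √1463/7 ≈ 5.4642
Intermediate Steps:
H(w) = -5 + w
l(k) = 40 (l(k) = -4*(-10) = 40)
E(v) = 2*v (E(v) = v + v = 2*v)
√(y(l(-8)) + E(H(1/(-13 - 1)))) = √(40 + 2*(-5 + 1/(-13 - 1))) = √(40 + 2*(-5 + 1/(-14))) = √(40 + 2*(-5 - 1/14)) = √(40 + 2*(-71/14)) = √(40 - 71/7) = √(209/7) = √1463/7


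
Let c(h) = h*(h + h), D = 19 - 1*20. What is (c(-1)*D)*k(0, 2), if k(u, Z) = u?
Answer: 0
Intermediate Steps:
D = -1 (D = 19 - 20 = -1)
c(h) = 2*h² (c(h) = h*(2*h) = 2*h²)
(c(-1)*D)*k(0, 2) = ((2*(-1)²)*(-1))*0 = ((2*1)*(-1))*0 = (2*(-1))*0 = -2*0 = 0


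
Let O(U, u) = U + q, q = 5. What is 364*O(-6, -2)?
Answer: -364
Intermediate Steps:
O(U, u) = 5 + U (O(U, u) = U + 5 = 5 + U)
364*O(-6, -2) = 364*(5 - 6) = 364*(-1) = -364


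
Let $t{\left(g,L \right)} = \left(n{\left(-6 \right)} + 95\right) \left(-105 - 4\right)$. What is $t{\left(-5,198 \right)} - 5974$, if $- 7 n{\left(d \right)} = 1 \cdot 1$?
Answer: $- \frac{114194}{7} \approx -16313.0$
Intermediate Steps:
$n{\left(d \right)} = - \frac{1}{7}$ ($n{\left(d \right)} = - \frac{1 \cdot 1}{7} = \left(- \frac{1}{7}\right) 1 = - \frac{1}{7}$)
$t{\left(g,L \right)} = - \frac{72376}{7}$ ($t{\left(g,L \right)} = \left(- \frac{1}{7} + 95\right) \left(-105 - 4\right) = \frac{664}{7} \left(-109\right) = - \frac{72376}{7}$)
$t{\left(-5,198 \right)} - 5974 = - \frac{72376}{7} - 5974 = - \frac{114194}{7}$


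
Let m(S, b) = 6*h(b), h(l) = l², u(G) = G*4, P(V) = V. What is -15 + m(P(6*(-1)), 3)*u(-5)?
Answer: -1095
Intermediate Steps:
u(G) = 4*G
m(S, b) = 6*b²
-15 + m(P(6*(-1)), 3)*u(-5) = -15 + (6*3²)*(4*(-5)) = -15 + (6*9)*(-20) = -15 + 54*(-20) = -15 - 1080 = -1095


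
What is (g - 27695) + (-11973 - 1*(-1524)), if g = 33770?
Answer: -4374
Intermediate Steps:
(g - 27695) + (-11973 - 1*(-1524)) = (33770 - 27695) + (-11973 - 1*(-1524)) = 6075 + (-11973 + 1524) = 6075 - 10449 = -4374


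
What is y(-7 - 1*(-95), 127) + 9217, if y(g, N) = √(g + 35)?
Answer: 9217 + √123 ≈ 9228.1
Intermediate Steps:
y(g, N) = √(35 + g)
y(-7 - 1*(-95), 127) + 9217 = √(35 + (-7 - 1*(-95))) + 9217 = √(35 + (-7 + 95)) + 9217 = √(35 + 88) + 9217 = √123 + 9217 = 9217 + √123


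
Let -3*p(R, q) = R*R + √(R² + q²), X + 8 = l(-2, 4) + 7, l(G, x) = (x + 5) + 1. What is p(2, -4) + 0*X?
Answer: -4/3 - 2*√5/3 ≈ -2.8240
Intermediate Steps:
l(G, x) = 6 + x (l(G, x) = (5 + x) + 1 = 6 + x)
X = 9 (X = -8 + ((6 + 4) + 7) = -8 + (10 + 7) = -8 + 17 = 9)
p(R, q) = -R²/3 - √(R² + q²)/3 (p(R, q) = -(R*R + √(R² + q²))/3 = -(R² + √(R² + q²))/3 = -R²/3 - √(R² + q²)/3)
p(2, -4) + 0*X = (-⅓*2² - √(2² + (-4)²)/3) + 0*9 = (-⅓*4 - √(4 + 16)/3) + 0 = (-4/3 - 2*√5/3) + 0 = -4/3 - 2*√5/3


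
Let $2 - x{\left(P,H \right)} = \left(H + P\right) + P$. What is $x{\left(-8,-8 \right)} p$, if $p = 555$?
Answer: $14430$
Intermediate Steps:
$x{\left(P,H \right)} = 2 - H - 2 P$ ($x{\left(P,H \right)} = 2 - \left(\left(H + P\right) + P\right) = 2 - \left(H + 2 P\right) = 2 - H - 2 P$)
$x{\left(-8,-8 \right)} p = \left(2 - -8 - -16\right) 555 = \left(2 + 8 + 16\right) 555 = 26 \cdot 555 = 14430$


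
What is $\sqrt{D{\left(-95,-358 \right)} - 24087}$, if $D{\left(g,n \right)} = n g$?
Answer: $\sqrt{9923} \approx 99.614$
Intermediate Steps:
$D{\left(g,n \right)} = g n$
$\sqrt{D{\left(-95,-358 \right)} - 24087} = \sqrt{\left(-95\right) \left(-358\right) - 24087} = \sqrt{34010 - 24087} = \sqrt{9923}$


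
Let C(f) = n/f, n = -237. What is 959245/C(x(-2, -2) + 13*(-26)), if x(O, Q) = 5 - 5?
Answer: 324224810/237 ≈ 1.3680e+6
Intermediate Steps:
x(O, Q) = 0
C(f) = -237/f
959245/C(x(-2, -2) + 13*(-26)) = 959245/((-237/(0 + 13*(-26)))) = 959245/((-237/(0 - 338))) = 959245/((-237/(-338))) = 959245/((-237*(-1/338))) = 959245/(237/338) = 959245*(338/237) = 324224810/237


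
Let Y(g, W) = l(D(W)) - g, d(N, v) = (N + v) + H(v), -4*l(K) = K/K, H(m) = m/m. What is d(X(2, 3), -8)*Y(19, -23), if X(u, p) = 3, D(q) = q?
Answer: 77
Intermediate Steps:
H(m) = 1
l(K) = -¼ (l(K) = -K/(4*K) = -¼*1 = -¼)
d(N, v) = 1 + N + v (d(N, v) = (N + v) + 1 = 1 + N + v)
Y(g, W) = -¼ - g
d(X(2, 3), -8)*Y(19, -23) = (1 + 3 - 8)*(-¼ - 1*19) = -4*(-¼ - 19) = -4*(-77/4) = 77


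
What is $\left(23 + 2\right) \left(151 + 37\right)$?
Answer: $4700$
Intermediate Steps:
$\left(23 + 2\right) \left(151 + 37\right) = 25 \cdot 188 = 4700$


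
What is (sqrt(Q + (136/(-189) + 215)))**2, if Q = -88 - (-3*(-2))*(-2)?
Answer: 26135/189 ≈ 138.28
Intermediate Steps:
Q = -76 (Q = -88 - 6*(-2) = -88 - 1*(-12) = -88 + 12 = -76)
(sqrt(Q + (136/(-189) + 215)))**2 = (sqrt(-76 + (136/(-189) + 215)))**2 = (sqrt(-76 + (136*(-1/189) + 215)))**2 = (sqrt(-76 + (-136/189 + 215)))**2 = (sqrt(-76 + 40499/189))**2 = (sqrt(26135/189))**2 = (sqrt(548835)/63)**2 = 26135/189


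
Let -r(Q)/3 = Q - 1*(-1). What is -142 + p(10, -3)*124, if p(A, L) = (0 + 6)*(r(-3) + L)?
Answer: 2090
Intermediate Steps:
r(Q) = -3 - 3*Q (r(Q) = -3*(Q - 1*(-1)) = -3*(Q + 1) = -3*(1 + Q) = -3 - 3*Q)
p(A, L) = 36 + 6*L (p(A, L) = (0 + 6)*((-3 - 3*(-3)) + L) = 6*((-3 + 9) + L) = 6*(6 + L) = 36 + 6*L)
-142 + p(10, -3)*124 = -142 + (36 + 6*(-3))*124 = -142 + (36 - 18)*124 = -142 + 18*124 = -142 + 2232 = 2090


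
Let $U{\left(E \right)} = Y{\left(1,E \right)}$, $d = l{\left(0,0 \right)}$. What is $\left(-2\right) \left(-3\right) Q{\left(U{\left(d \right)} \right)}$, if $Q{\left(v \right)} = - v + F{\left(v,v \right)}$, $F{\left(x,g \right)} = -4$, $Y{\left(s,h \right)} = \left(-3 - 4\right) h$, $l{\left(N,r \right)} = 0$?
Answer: $-24$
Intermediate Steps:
$d = 0$
$Y{\left(s,h \right)} = - 7 h$
$U{\left(E \right)} = - 7 E$
$Q{\left(v \right)} = -4 - v$ ($Q{\left(v \right)} = - v - 4 = -4 - v$)
$\left(-2\right) \left(-3\right) Q{\left(U{\left(d \right)} \right)} = \left(-2\right) \left(-3\right) \left(-4 - \left(-7\right) 0\right) = 6 \left(-4 - 0\right) = 6 \left(-4 + 0\right) = 6 \left(-4\right) = -24$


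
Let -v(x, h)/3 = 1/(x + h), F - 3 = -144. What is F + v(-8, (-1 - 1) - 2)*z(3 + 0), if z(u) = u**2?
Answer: -555/4 ≈ -138.75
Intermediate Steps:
F = -141 (F = 3 - 144 = -141)
v(x, h) = -3/(h + x) (v(x, h) = -3/(x + h) = -3/(h + x))
F + v(-8, (-1 - 1) - 2)*z(3 + 0) = -141 + (-3/(((-1 - 1) - 2) - 8))*(3 + 0)**2 = -141 - 3/((-2 - 2) - 8)*3**2 = -141 - 3/(-4 - 8)*9 = -141 - 3/(-12)*9 = -141 - 3*(-1/12)*9 = -141 + (1/4)*9 = -141 + 9/4 = -555/4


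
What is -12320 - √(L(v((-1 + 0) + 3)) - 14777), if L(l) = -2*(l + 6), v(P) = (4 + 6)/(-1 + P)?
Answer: -12320 - I*√14809 ≈ -12320.0 - 121.69*I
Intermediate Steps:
v(P) = 10/(-1 + P)
L(l) = -12 - 2*l (L(l) = -2*(6 + l) = -12 - 2*l)
-12320 - √(L(v((-1 + 0) + 3)) - 14777) = -12320 - √((-12 - 20/(-1 + ((-1 + 0) + 3))) - 14777) = -12320 - √((-12 - 20/(-1 + (-1 + 3))) - 14777) = -12320 - √((-12 - 20/(-1 + 2)) - 14777) = -12320 - √((-12 - 20/1) - 14777) = -12320 - √((-12 - 20) - 14777) = -12320 - √(-32 - 14777) = -12320 - √(-14809) = -12320 - I*√14809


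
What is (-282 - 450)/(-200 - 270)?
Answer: 366/235 ≈ 1.5574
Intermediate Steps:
(-282 - 450)/(-200 - 270) = -732/(-470) = -732*(-1/470) = 366/235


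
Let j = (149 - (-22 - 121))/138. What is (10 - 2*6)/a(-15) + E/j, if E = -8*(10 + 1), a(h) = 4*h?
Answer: -91007/2190 ≈ -41.556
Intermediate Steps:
E = -88 (E = -8*11 = -88)
j = 146/69 (j = (149 - 1*(-143))*(1/138) = (149 + 143)*(1/138) = 292*(1/138) = 146/69 ≈ 2.1159)
(10 - 2*6)/a(-15) + E/j = (10 - 2*6)/((4*(-15))) - 88/146/69 = (10 - 12)/(-60) - 88*69/146 = -2*(-1/60) - 3036/73 = 1/30 - 3036/73 = -91007/2190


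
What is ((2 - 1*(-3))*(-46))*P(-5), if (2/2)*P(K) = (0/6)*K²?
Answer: 0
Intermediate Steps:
P(K) = 0 (P(K) = (0/6)*K² = (0*(⅙))*K² = 0*K² = 0)
((2 - 1*(-3))*(-46))*P(-5) = ((2 - 1*(-3))*(-46))*0 = ((2 + 3)*(-46))*0 = (5*(-46))*0 = -230*0 = 0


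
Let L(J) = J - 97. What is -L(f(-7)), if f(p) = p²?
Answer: 48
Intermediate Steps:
L(J) = -97 + J
-L(f(-7)) = -(-97 + (-7)²) = -(-97 + 49) = -1*(-48) = 48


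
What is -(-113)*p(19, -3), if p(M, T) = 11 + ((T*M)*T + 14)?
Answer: 22148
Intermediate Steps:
p(M, T) = 25 + M*T**2 (p(M, T) = 11 + ((M*T)*T + 14) = 11 + (M*T**2 + 14) = 11 + (14 + M*T**2) = 25 + M*T**2)
-(-113)*p(19, -3) = -(-113)*(25 + 19*(-3)**2) = -(-113)*(25 + 19*9) = -(-113)*(25 + 171) = -(-113)*196 = -113*(-196) = 22148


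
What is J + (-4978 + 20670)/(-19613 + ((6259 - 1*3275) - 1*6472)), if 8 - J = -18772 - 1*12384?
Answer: 719903872/23101 ≈ 31163.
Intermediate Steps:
J = 31164 (J = 8 - (-18772 - 1*12384) = 8 - (-18772 - 12384) = 8 - 1*(-31156) = 8 + 31156 = 31164)
J + (-4978 + 20670)/(-19613 + ((6259 - 1*3275) - 1*6472)) = 31164 + (-4978 + 20670)/(-19613 + ((6259 - 1*3275) - 1*6472)) = 31164 + 15692/(-19613 + ((6259 - 3275) - 6472)) = 31164 + 15692/(-19613 + (2984 - 6472)) = 31164 + 15692/(-19613 - 3488) = 31164 + 15692/(-23101) = 31164 + 15692*(-1/23101) = 31164 - 15692/23101 = 719903872/23101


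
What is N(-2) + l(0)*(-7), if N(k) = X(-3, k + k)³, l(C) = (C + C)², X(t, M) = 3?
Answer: 27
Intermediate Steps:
l(C) = 4*C² (l(C) = (2*C)² = 4*C²)
N(k) = 27 (N(k) = 3³ = 27)
N(-2) + l(0)*(-7) = 27 + (4*0²)*(-7) = 27 + (4*0)*(-7) = 27 + 0*(-7) = 27 + 0 = 27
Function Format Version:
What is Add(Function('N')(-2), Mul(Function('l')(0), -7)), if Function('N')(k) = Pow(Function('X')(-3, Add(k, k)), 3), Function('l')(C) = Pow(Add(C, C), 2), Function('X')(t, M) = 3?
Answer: 27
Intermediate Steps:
Function('l')(C) = Mul(4, Pow(C, 2)) (Function('l')(C) = Pow(Mul(2, C), 2) = Mul(4, Pow(C, 2)))
Function('N')(k) = 27 (Function('N')(k) = Pow(3, 3) = 27)
Add(Function('N')(-2), Mul(Function('l')(0), -7)) = Add(27, Mul(Mul(4, Pow(0, 2)), -7)) = Add(27, Mul(Mul(4, 0), -7)) = Add(27, Mul(0, -7)) = Add(27, 0) = 27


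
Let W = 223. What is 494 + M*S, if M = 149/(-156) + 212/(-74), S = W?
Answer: -2065559/5772 ≈ -357.86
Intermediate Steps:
S = 223
M = -22049/5772 (M = 149*(-1/156) + 212*(-1/74) = -149/156 - 106/37 = -22049/5772 ≈ -3.8200)
494 + M*S = 494 - 22049/5772*223 = 494 - 4916927/5772 = -2065559/5772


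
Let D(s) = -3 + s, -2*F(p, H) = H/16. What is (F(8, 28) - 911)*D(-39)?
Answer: 153195/4 ≈ 38299.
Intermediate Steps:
F(p, H) = -H/32 (F(p, H) = -H/(2*16) = -H/32)
(F(8, 28) - 911)*D(-39) = (-1/32*28 - 911)*(-3 - 39) = (-7/8 - 911)*(-42) = -7295/8*(-42) = 153195/4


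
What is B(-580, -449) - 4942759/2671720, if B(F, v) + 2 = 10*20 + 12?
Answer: 556118441/2671720 ≈ 208.15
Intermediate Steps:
B(F, v) = 210 (B(F, v) = -2 + (10*20 + 12) = -2 + (200 + 12) = -2 + 212 = 210)
B(-580, -449) - 4942759/2671720 = 210 - 4942759/2671720 = 556118441/2671720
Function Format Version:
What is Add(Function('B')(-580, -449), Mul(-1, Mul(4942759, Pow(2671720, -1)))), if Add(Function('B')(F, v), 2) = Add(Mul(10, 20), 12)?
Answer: Rational(556118441, 2671720) ≈ 208.15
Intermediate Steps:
Function('B')(F, v) = 210 (Function('B')(F, v) = Add(-2, Add(Mul(10, 20), 12)) = Add(-2, Add(200, 12)) = Add(-2, 212) = 210)
Add(Function('B')(-580, -449), Mul(-1, Mul(4942759, Pow(2671720, -1)))) = Add(210, Mul(-1, Mul(4942759, Pow(2671720, -1)))) = Add(210, Mul(-1, Mul(4942759, Rational(1, 2671720)))) = Add(210, Mul(-1, Rational(4942759, 2671720))) = Add(210, Rational(-4942759, 2671720)) = Rational(556118441, 2671720)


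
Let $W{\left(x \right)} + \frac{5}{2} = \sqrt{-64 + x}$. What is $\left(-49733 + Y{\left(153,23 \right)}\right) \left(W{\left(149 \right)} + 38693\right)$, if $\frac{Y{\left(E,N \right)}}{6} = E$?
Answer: $- \frac{3777353515}{2} - 48815 \sqrt{85} \approx -1.8891 \cdot 10^{9}$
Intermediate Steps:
$W{\left(x \right)} = - \frac{5}{2} + \sqrt{-64 + x}$
$Y{\left(E,N \right)} = 6 E$
$\left(-49733 + Y{\left(153,23 \right)}\right) \left(W{\left(149 \right)} + 38693\right) = \left(-49733 + 6 \cdot 153\right) \left(\left(- \frac{5}{2} + \sqrt{-64 + 149}\right) + 38693\right) = \left(-49733 + 918\right) \left(\left(- \frac{5}{2} + \sqrt{85}\right) + 38693\right) = - 48815 \left(\frac{77381}{2} + \sqrt{85}\right) = - \frac{3777353515}{2} - 48815 \sqrt{85}$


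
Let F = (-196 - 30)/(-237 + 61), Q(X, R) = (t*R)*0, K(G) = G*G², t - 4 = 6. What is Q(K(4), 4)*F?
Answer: 0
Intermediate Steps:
t = 10 (t = 4 + 6 = 10)
K(G) = G³
Q(X, R) = 0 (Q(X, R) = (10*R)*0 = 0)
F = 113/88 (F = -226/(-176) = -226*(-1/176) = 113/88 ≈ 1.2841)
Q(K(4), 4)*F = 0*(113/88) = 0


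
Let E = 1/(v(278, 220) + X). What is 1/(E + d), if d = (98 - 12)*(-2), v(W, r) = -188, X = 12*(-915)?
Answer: -11168/1920897 ≈ -0.0058139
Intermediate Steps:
X = -10980
d = -172 (d = 86*(-2) = -172)
E = -1/11168 (E = 1/(-188 - 10980) = 1/(-11168) = -1/11168 ≈ -8.9542e-5)
1/(E + d) = 1/(-1/11168 - 172) = 1/(-1920897/11168) = -11168/1920897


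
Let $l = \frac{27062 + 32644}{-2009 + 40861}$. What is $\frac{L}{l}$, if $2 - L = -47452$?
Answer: $\frac{307280468}{9951} \approx 30879.0$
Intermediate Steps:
$L = 47454$ ($L = 2 - -47452 = 2 + 47452 = 47454$)
$l = \frac{29853}{19426}$ ($l = \frac{59706}{38852} = 59706 \cdot \frac{1}{38852} = \frac{29853}{19426} \approx 1.5368$)
$\frac{L}{l} = \frac{47454}{\frac{29853}{19426}} = 47454 \cdot \frac{19426}{29853} = \frac{307280468}{9951}$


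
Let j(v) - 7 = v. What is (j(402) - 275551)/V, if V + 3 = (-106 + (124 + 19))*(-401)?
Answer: 19653/1060 ≈ 18.541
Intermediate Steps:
j(v) = 7 + v
V = -14840 (V = -3 + (-106 + (124 + 19))*(-401) = -3 + (-106 + 143)*(-401) = -3 + 37*(-401) = -3 - 14837 = -14840)
(j(402) - 275551)/V = ((7 + 402) - 275551)/(-14840) = (409 - 275551)*(-1/14840) = -275142*(-1/14840) = 19653/1060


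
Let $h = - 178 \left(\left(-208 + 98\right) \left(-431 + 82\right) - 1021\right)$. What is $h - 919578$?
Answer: $-7571260$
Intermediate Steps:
$h = -6651682$ ($h = - 178 \left(\left(-110\right) \left(-349\right) - 1021\right) = - 178 \left(38390 - 1021\right) = \left(-178\right) 37369 = -6651682$)
$h - 919578 = -6651682 - 919578 = -7571260$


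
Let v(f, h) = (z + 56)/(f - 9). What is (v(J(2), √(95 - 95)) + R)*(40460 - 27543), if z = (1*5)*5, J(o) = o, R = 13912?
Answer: 1256862851/7 ≈ 1.7955e+8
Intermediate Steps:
z = 25 (z = 5*5 = 25)
v(f, h) = 81/(-9 + f) (v(f, h) = (25 + 56)/(f - 9) = 81/(-9 + f))
(v(J(2), √(95 - 95)) + R)*(40460 - 27543) = (81/(-9 + 2) + 13912)*(40460 - 27543) = (81/(-7) + 13912)*12917 = (81*(-⅐) + 13912)*12917 = (-81/7 + 13912)*12917 = (97303/7)*12917 = 1256862851/7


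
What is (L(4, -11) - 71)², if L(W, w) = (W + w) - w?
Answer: 4489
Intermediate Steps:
L(W, w) = W
(L(4, -11) - 71)² = (4 - 71)² = (-67)² = 4489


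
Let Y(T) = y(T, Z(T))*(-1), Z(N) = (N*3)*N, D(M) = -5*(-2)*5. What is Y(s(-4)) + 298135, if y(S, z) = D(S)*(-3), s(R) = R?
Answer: 298285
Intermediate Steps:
D(M) = 50 (D(M) = 10*5 = 50)
Z(N) = 3*N**2 (Z(N) = (3*N)*N = 3*N**2)
y(S, z) = -150 (y(S, z) = 50*(-3) = -150)
Y(T) = 150 (Y(T) = -150*(-1) = 150)
Y(s(-4)) + 298135 = 150 + 298135 = 298285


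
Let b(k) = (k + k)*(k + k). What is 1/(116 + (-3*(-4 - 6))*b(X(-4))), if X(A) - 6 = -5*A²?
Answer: 1/657236 ≈ 1.5215e-6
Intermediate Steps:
X(A) = 6 - 5*A²
b(k) = 4*k² (b(k) = (2*k)*(2*k) = 4*k²)
1/(116 + (-3*(-4 - 6))*b(X(-4))) = 1/(116 + (-3*(-4 - 6))*(4*(6 - 5*(-4)²)²)) = 1/(116 + (-3*(-10))*(4*(6 - 5*16)²)) = 1/(116 + 30*(4*(6 - 80)²)) = 1/(116 + 30*(4*(-74)²)) = 1/(116 + 30*(4*5476)) = 1/(116 + 30*21904) = 1/(116 + 657120) = 1/657236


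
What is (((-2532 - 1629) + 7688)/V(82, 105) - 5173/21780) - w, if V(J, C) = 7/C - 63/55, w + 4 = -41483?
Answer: 74081280193/1938420 ≈ 38217.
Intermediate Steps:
w = -41487 (w = -4 - 41483 = -41487)
V(J, C) = -63/55 + 7/C (V(J, C) = 7/C - 63*1/55 = 7/C - 63/55 = -63/55 + 7/C)
(((-2532 - 1629) + 7688)/V(82, 105) - 5173/21780) - w = (((-2532 - 1629) + 7688)/(-63/55 + 7/105) - 5173/21780) - 1*(-41487) = ((-4161 + 7688)/(-63/55 + 7*(1/105)) - 5173*1/21780) + 41487 = (3527/(-63/55 + 1/15) - 5173/21780) + 41487 = (3527/(-178/165) - 5173/21780) + 41487 = (3527*(-165/178) - 5173/21780) + 41487 = (-581955/178 - 5173/21780) + 41487 = -6337950347/1938420 + 41487 = 74081280193/1938420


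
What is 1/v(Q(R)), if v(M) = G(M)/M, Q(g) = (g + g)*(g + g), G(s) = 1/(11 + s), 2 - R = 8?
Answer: 22320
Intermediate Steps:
R = -6 (R = 2 - 1*8 = 2 - 8 = -6)
Q(g) = 4*g² (Q(g) = (2*g)*(2*g) = 4*g²)
v(M) = 1/(M*(11 + M)) (v(M) = 1/((11 + M)*M) = 1/(M*(11 + M)))
1/v(Q(R)) = 1/(1/(((4*(-6)²))*(11 + 4*(-6)²))) = 1/(1/(((4*36))*(11 + 4*36))) = 1/(1/(144*(11 + 144))) = 1/((1/144)/155) = 1/((1/144)*(1/155)) = 1/(1/22320) = 22320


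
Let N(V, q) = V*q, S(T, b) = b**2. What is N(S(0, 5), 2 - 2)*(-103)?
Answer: 0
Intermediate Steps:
N(S(0, 5), 2 - 2)*(-103) = (5**2*(2 - 2))*(-103) = (25*0)*(-103) = 0*(-103) = 0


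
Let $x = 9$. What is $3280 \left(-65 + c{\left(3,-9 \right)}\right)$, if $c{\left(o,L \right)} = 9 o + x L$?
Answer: $-390320$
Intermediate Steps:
$c{\left(o,L \right)} = 9 L + 9 o$ ($c{\left(o,L \right)} = 9 o + 9 L = 9 L + 9 o$)
$3280 \left(-65 + c{\left(3,-9 \right)}\right) = 3280 \left(-65 + \left(9 \left(-9\right) + 9 \cdot 3\right)\right) = 3280 \left(-65 + \left(-81 + 27\right)\right) = 3280 \left(-65 - 54\right) = 3280 \left(-119\right) = -390320$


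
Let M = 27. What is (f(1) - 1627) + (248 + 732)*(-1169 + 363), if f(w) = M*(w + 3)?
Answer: -791399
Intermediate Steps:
f(w) = 81 + 27*w (f(w) = 27*(w + 3) = 27*(3 + w) = 81 + 27*w)
(f(1) - 1627) + (248 + 732)*(-1169 + 363) = ((81 + 27*1) - 1627) + (248 + 732)*(-1169 + 363) = ((81 + 27) - 1627) + 980*(-806) = (108 - 1627) - 789880 = -1519 - 789880 = -791399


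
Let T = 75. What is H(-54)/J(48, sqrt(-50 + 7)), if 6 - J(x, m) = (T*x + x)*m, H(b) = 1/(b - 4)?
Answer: -1/5531652444 - 152*I*sqrt(43)/1382913111 ≈ -1.8078e-10 - 7.2075e-7*I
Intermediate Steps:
H(b) = 1/(-4 + b)
J(x, m) = 6 - 76*m*x (J(x, m) = 6 - (75*x + x)*m = 6 - 76*x*m = 6 - 76*m*x)
H(-54)/J(48, sqrt(-50 + 7)) = 1/((-4 - 54)*(6 - 76*sqrt(-50 + 7)*48)) = 1/((-58)*(6 - 76*sqrt(-43)*48)) = -1/(58*(6 - 76*I*sqrt(43)*48)) = -1/(58*(6 - 3648*I*sqrt(43)))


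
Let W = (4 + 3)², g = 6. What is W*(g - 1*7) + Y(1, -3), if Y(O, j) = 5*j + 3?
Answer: -61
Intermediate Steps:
Y(O, j) = 3 + 5*j
W = 49 (W = 7² = 49)
W*(g - 1*7) + Y(1, -3) = 49*(6 - 1*7) + (3 + 5*(-3)) = 49*(6 - 7) + (3 - 15) = 49*(-1) - 12 = -49 - 12 = -61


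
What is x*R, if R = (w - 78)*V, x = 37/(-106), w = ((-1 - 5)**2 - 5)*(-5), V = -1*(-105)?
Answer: 905205/106 ≈ 8539.7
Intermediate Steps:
V = 105
w = -155 (w = ((-6)**2 - 5)*(-5) = (36 - 5)*(-5) = 31*(-5) = -155)
x = -37/106 (x = 37*(-1/106) = -37/106 ≈ -0.34906)
R = -24465 (R = (-155 - 78)*105 = -233*105 = -24465)
x*R = -37/106*(-24465) = 905205/106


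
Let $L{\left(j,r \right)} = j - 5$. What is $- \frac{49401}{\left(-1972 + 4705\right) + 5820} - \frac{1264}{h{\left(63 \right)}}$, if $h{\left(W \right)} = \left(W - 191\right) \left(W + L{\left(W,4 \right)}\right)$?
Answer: $- \frac{15714827}{2759768} \approx -5.6943$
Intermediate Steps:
$L{\left(j,r \right)} = -5 + j$ ($L{\left(j,r \right)} = j - 5 = -5 + j$)
$h{\left(W \right)} = \left(-191 + W\right) \left(-5 + 2 W\right)$ ($h{\left(W \right)} = \left(W - 191\right) \left(W + \left(-5 + W\right)\right) = \left(-191 + W\right) \left(-5 + 2 W\right)$)
$- \frac{49401}{\left(-1972 + 4705\right) + 5820} - \frac{1264}{h{\left(63 \right)}} = - \frac{49401}{\left(-1972 + 4705\right) + 5820} - \frac{1264}{955 - 24381 + 2 \cdot 63^{2}} = - \frac{49401}{2733 + 5820} - \frac{1264}{955 - 24381 + 2 \cdot 3969} = - \frac{49401}{8553} - \frac{1264}{955 - 24381 + 7938} = \left(-49401\right) \frac{1}{8553} - \frac{1264}{-15488} = - \frac{16467}{2851} - - \frac{79}{968} = - \frac{16467}{2851} + \frac{79}{968} = - \frac{15714827}{2759768}$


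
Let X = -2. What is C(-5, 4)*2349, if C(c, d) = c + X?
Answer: -16443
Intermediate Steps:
C(c, d) = -2 + c (C(c, d) = c - 2 = -2 + c)
C(-5, 4)*2349 = (-2 - 5)*2349 = -7*2349 = -16443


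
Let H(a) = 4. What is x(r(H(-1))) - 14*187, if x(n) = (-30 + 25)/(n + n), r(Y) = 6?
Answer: -31421/12 ≈ -2618.4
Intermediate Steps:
x(n) = -5/(2*n) (x(n) = -5*1/(2*n) = -5/(2*n))
x(r(H(-1))) - 14*187 = -5/2/6 - 14*187 = -5/2*⅙ - 1*2618 = -5/12 - 2618 = -31421/12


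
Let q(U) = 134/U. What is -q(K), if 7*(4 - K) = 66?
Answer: 469/19 ≈ 24.684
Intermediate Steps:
K = -38/7 (K = 4 - ⅐*66 = 4 - 66/7 = -38/7 ≈ -5.4286)
-q(K) = -134/(-38/7) = -134*(-7)/38 = -1*(-469/19) = 469/19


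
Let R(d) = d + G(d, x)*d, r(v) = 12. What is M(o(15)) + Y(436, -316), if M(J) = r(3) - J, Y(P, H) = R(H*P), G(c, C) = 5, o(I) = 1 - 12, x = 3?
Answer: -826633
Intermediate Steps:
o(I) = -11
R(d) = 6*d (R(d) = d + 5*d = 6*d)
Y(P, H) = 6*H*P (Y(P, H) = 6*(H*P) = 6*H*P)
M(J) = 12 - J
M(o(15)) + Y(436, -316) = (12 - 1*(-11)) + 6*(-316)*436 = (12 + 11) - 826656 = 23 - 826656 = -826633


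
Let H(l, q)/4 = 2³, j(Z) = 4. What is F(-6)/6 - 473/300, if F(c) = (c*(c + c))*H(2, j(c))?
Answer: 114727/300 ≈ 382.42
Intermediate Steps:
H(l, q) = 32 (H(l, q) = 4*2³ = 4*8 = 32)
F(c) = 64*c² (F(c) = (c*(c + c))*32 = (c*(2*c))*32 = (2*c²)*32 = 64*c²)
F(-6)/6 - 473/300 = (64*(-6)²)/6 - 473/300 = (64*36)*(⅙) - 473*1/300 = 2304*(⅙) - 473/300 = 384 - 473/300 = 114727/300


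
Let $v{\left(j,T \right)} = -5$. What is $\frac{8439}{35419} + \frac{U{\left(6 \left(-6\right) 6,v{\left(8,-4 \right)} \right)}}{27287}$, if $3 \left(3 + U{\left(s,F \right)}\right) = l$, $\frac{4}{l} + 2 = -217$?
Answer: $\frac{151220717876}{634976212221} \approx 0.23815$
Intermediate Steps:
$l = - \frac{4}{219}$ ($l = \frac{4}{-2 - 217} = \frac{4}{-219} = 4 \left(- \frac{1}{219}\right) = - \frac{4}{219} \approx -0.018265$)
$U{\left(s,F \right)} = - \frac{1975}{657}$ ($U{\left(s,F \right)} = -3 + \frac{1}{3} \left(- \frac{4}{219}\right) = -3 - \frac{4}{657} = - \frac{1975}{657}$)
$\frac{8439}{35419} + \frac{U{\left(6 \left(-6\right) 6,v{\left(8,-4 \right)} \right)}}{27287} = \frac{8439}{35419} - \frac{1975}{657 \cdot 27287} = 8439 \cdot \frac{1}{35419} - \frac{1975}{17927559} = \frac{8439}{35419} - \frac{1975}{17927559} = \frac{151220717876}{634976212221}$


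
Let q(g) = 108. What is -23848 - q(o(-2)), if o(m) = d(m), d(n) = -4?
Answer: -23956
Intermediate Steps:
o(m) = -4
-23848 - q(o(-2)) = -23848 - 1*108 = -23848 - 108 = -23956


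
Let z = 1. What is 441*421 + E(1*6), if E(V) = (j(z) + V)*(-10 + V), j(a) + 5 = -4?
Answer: 185673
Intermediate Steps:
j(a) = -9 (j(a) = -5 - 4 = -9)
E(V) = (-10 + V)*(-9 + V) (E(V) = (-9 + V)*(-10 + V) = (-10 + V)*(-9 + V))
441*421 + E(1*6) = 441*421 + (90 + (1*6)² - 19*6) = 185661 + (90 + 6² - 19*6) = 185661 + (90 + 36 - 114) = 185661 + 12 = 185673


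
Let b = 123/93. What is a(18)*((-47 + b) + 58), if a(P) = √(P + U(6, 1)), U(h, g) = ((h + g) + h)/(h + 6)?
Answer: 191*√687/93 ≈ 53.831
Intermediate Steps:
U(h, g) = (g + 2*h)/(6 + h) (U(h, g) = ((g + h) + h)/(6 + h) = (g + 2*h)/(6 + h))
b = 41/31 (b = 123*(1/93) = 41/31 ≈ 1.3226)
a(P) = √(13/12 + P) (a(P) = √(P + (1 + 2*6)/(6 + 6)) = √(P + (1 + 12)/12) = √(P + (1/12)*13) = √(P + 13/12) = √(13/12 + P))
a(18)*((-47 + b) + 58) = (√(39 + 36*18)/6)*((-47 + 41/31) + 58) = (√(39 + 648)/6)*(-1416/31 + 58) = (√687/6)*(382/31) = 191*√687/93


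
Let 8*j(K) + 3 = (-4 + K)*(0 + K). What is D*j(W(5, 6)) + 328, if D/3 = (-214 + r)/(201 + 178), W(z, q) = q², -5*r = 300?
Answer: 25009/1516 ≈ 16.497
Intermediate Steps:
r = -60 (r = -⅕*300 = -60)
j(K) = -3/8 + K*(-4 + K)/8 (j(K) = -3/8 + ((-4 + K)*(0 + K))/8 = -3/8 + ((-4 + K)*K)/8 = -3/8 + (K*(-4 + K))/8 = -3/8 + K*(-4 + K)/8)
D = -822/379 (D = 3*((-214 - 60)/(201 + 178)) = 3*(-274/379) = -822/379 ≈ -2.1689)
D*j(W(5, 6)) + 328 = -822*(-3/8 - ½*6² + (6²)²/8)/379 + 328 = -822*(-3/8 - ½*36 + (⅛)*36²)/379 + 328 = -822*(-3/8 - 18 + (⅛)*1296)/379 + 328 = -822*(-3/8 - 18 + 162)/379 + 328 = -822/379*1149/8 + 328 = -472239/1516 + 328 = 25009/1516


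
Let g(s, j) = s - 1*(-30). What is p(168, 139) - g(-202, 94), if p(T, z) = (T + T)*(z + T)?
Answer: 103324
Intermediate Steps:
g(s, j) = 30 + s (g(s, j) = s + 30 = 30 + s)
p(T, z) = 2*T*(T + z) (p(T, z) = (2*T)*(T + z) = 2*T*(T + z))
p(168, 139) - g(-202, 94) = 2*168*(168 + 139) - (30 - 202) = 2*168*307 - 1*(-172) = 103152 + 172 = 103324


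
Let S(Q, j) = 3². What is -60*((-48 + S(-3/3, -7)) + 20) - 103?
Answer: 1037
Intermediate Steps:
S(Q, j) = 9
-60*((-48 + S(-3/3, -7)) + 20) - 103 = -60*((-48 + 9) + 20) - 103 = -60*(-39 + 20) - 103 = -60*(-19) - 103 = 1140 - 103 = 1037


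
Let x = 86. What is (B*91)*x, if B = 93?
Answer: 727818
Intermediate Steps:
(B*91)*x = (93*91)*86 = 8463*86 = 727818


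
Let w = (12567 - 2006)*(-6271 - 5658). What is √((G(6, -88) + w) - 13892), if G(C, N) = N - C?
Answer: I*√125996155 ≈ 11225.0*I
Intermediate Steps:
w = -125982169 (w = 10561*(-11929) = -125982169)
√((G(6, -88) + w) - 13892) = √(((-88 - 1*6) - 125982169) - 13892) = √(((-88 - 6) - 125982169) - 13892) = √((-94 - 125982169) - 13892) = √(-125982263 - 13892) = √(-125996155) = I*√125996155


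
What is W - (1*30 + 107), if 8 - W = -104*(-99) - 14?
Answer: -10411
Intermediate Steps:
W = -10274 (W = 8 - (-104*(-99) - 14) = 8 - (10296 - 14) = 8 - 1*10282 = 8 - 10282 = -10274)
W - (1*30 + 107) = -10274 - (1*30 + 107) = -10274 - (30 + 107) = -10274 - 1*137 = -10274 - 137 = -10411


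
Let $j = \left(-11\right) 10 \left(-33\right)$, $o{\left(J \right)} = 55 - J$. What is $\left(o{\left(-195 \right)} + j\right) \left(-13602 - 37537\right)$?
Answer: $-198419320$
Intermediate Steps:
$j = 3630$ ($j = \left(-110\right) \left(-33\right) = 3630$)
$\left(o{\left(-195 \right)} + j\right) \left(-13602 - 37537\right) = \left(\left(55 - -195\right) + 3630\right) \left(-13602 - 37537\right) = \left(\left(55 + 195\right) + 3630\right) \left(-51139\right) = \left(250 + 3630\right) \left(-51139\right) = 3880 \left(-51139\right) = -198419320$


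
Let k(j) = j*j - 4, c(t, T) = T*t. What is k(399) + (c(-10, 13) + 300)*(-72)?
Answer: 146957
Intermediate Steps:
k(j) = -4 + j**2 (k(j) = j**2 - 4 = -4 + j**2)
k(399) + (c(-10, 13) + 300)*(-72) = (-4 + 399**2) + (13*(-10) + 300)*(-72) = (-4 + 159201) + (-130 + 300)*(-72) = 159197 + 170*(-72) = 159197 - 12240 = 146957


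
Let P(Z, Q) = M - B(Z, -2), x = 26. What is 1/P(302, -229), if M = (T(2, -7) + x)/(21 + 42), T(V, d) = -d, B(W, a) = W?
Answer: -21/6331 ≈ -0.0033170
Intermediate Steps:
M = 11/21 (M = (-1*(-7) + 26)/(21 + 42) = (7 + 26)/63 = 33*(1/63) = 11/21 ≈ 0.52381)
P(Z, Q) = 11/21 - Z
1/P(302, -229) = 1/(11/21 - 1*302) = 1/(11/21 - 302) = 1/(-6331/21) = -21/6331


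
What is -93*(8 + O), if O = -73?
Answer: 6045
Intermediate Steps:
-93*(8 + O) = -93*(8 - 73) = -93*(-65) = 6045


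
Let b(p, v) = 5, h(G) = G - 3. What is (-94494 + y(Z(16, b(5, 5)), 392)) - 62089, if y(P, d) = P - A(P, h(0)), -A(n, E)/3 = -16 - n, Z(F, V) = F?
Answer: -156663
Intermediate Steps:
h(G) = -3 + G
A(n, E) = 48 + 3*n (A(n, E) = -3*(-16 - n) = 48 + 3*n)
y(P, d) = -48 - 2*P (y(P, d) = P - (48 + 3*P) = P + (-48 - 3*P) = -48 - 2*P)
(-94494 + y(Z(16, b(5, 5)), 392)) - 62089 = (-94494 + (-48 - 2*16)) - 62089 = (-94494 + (-48 - 32)) - 62089 = (-94494 - 80) - 62089 = -94574 - 62089 = -156663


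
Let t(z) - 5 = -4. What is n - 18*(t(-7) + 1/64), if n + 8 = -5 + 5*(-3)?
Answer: -1481/32 ≈ -46.281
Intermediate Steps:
t(z) = 1 (t(z) = 5 - 4 = 1)
n = -28 (n = -8 + (-5 + 5*(-3)) = -8 + (-5 - 15) = -8 - 20 = -28)
n - 18*(t(-7) + 1/64) = -28 - 18*(1 + 1/64) = -28 - 18*65/64 = -28 - 585/32 = -1481/32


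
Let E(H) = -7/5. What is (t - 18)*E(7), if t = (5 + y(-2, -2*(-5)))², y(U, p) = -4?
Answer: 119/5 ≈ 23.800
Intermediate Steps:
E(H) = -7/5 (E(H) = -7*⅕ = -7/5)
t = 1 (t = (5 - 4)² = 1² = 1)
(t - 18)*E(7) = (1 - 18)*(-7/5) = -17*(-7/5) = 119/5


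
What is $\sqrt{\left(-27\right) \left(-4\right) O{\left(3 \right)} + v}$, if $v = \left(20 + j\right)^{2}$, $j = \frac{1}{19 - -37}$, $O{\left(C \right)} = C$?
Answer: $\frac{\sqrt{2272705}}{56} \approx 26.921$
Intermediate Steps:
$j = \frac{1}{56}$ ($j = \frac{1}{19 + 37} = \frac{1}{56} \approx 0.017857$)
$v = \frac{1256641}{3136}$ ($v = \left(20 + \frac{1}{56}\right)^{2} = \left(\frac{1121}{56}\right)^{2} = \frac{1256641}{3136} \approx 400.71$)
$\sqrt{\left(-27\right) \left(-4\right) O{\left(3 \right)} + v} = \sqrt{\left(-27\right) \left(-4\right) 3 + \frac{1256641}{3136}} = \sqrt{108 \cdot 3 + \frac{1256641}{3136}} = \sqrt{324 + \frac{1256641}{3136}} = \sqrt{\frac{2272705}{3136}} = \frac{\sqrt{2272705}}{56}$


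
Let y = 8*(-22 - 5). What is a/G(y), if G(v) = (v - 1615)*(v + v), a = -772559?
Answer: -772559/790992 ≈ -0.97670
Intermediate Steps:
y = -216 (y = 8*(-27) = -216)
G(v) = 2*v*(-1615 + v) (G(v) = (-1615 + v)*(2*v) = 2*v*(-1615 + v))
a/G(y) = -772559*(-1/(432*(-1615 - 216))) = -772559/(2*(-216)*(-1831)) = -772559/790992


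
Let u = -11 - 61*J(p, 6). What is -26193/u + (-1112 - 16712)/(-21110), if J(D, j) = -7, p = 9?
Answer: -272759723/4390880 ≈ -62.120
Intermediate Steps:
u = 416 (u = -11 - 61*(-7) = -11 + 427 = 416)
-26193/u + (-1112 - 16712)/(-21110) = -26193/416 + (-1112 - 16712)/(-21110) = -26193*1/416 - 17824*(-1/21110) = -26193/416 + 8912/10555 = -272759723/4390880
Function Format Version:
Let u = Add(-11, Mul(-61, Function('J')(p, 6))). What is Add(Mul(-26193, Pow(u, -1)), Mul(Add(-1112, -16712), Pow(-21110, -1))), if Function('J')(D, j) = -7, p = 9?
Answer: Rational(-272759723, 4390880) ≈ -62.120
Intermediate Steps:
u = 416 (u = Add(-11, Mul(-61, -7)) = Add(-11, 427) = 416)
Add(Mul(-26193, Pow(u, -1)), Mul(Add(-1112, -16712), Pow(-21110, -1))) = Add(Mul(-26193, Pow(416, -1)), Mul(Add(-1112, -16712), Pow(-21110, -1))) = Add(Mul(-26193, Rational(1, 416)), Mul(-17824, Rational(-1, 21110))) = Add(Rational(-26193, 416), Rational(8912, 10555)) = Rational(-272759723, 4390880)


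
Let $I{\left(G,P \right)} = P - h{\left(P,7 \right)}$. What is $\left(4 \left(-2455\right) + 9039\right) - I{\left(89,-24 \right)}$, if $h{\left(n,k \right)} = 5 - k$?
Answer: $-759$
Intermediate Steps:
$I{\left(G,P \right)} = 2 + P$ ($I{\left(G,P \right)} = P - \left(5 - 7\right) = P - -2 = P + 2 = 2 + P$)
$\left(4 \left(-2455\right) + 9039\right) - I{\left(89,-24 \right)} = \left(4 \left(-2455\right) + 9039\right) - \left(2 - 24\right) = \left(-9820 + 9039\right) - -22 = -781 + 22 = -759$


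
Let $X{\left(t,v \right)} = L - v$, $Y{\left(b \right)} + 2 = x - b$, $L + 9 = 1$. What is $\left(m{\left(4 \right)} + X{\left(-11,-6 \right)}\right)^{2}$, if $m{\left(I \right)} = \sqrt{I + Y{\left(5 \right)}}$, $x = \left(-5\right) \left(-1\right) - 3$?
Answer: $\left(2 - i\right)^{2} \approx 3.0 - 4.0 i$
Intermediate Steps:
$x = 2$ ($x = 5 - 3 = 2$)
$L = -8$ ($L = -9 + 1 = -8$)
$Y{\left(b \right)} = - b$ ($Y{\left(b \right)} = -2 - \left(-2 + b\right) = - b$)
$X{\left(t,v \right)} = -8 - v$
$m{\left(I \right)} = \sqrt{-5 + I}$ ($m{\left(I \right)} = \sqrt{I - 5} = \sqrt{-5 + I}$)
$\left(m{\left(4 \right)} + X{\left(-11,-6 \right)}\right)^{2} = \left(\sqrt{-5 + 4} - 2\right)^{2} = \left(\sqrt{-1} + \left(-8 + 6\right)\right)^{2} = \left(i - 2\right)^{2} = \left(-2 + i\right)^{2}$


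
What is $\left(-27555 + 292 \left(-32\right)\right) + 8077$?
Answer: $-28822$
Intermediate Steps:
$\left(-27555 + 292 \left(-32\right)\right) + 8077 = \left(-27555 - 9344\right) + 8077 = -36899 + 8077 = -28822$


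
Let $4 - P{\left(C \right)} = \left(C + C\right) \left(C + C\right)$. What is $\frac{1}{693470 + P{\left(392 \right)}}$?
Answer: $\frac{1}{78818} \approx 1.2687 \cdot 10^{-5}$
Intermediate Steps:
$P{\left(C \right)} = 4 - 4 C^{2}$ ($P{\left(C \right)} = 4 - \left(C + C\right) \left(C + C\right) = 4 - 2 C 2 C = 4 - 4 C^{2}$)
$\frac{1}{693470 + P{\left(392 \right)}} = \frac{1}{693470 + \left(4 - 4 \cdot 392^{2}\right)} = \frac{1}{693470 + \left(4 - 614656\right)} = \frac{1}{693470 - 614652} = \frac{1}{78818}$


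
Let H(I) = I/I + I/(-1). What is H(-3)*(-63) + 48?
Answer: -204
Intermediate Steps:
H(I) = 1 - I (H(I) = 1 + I*(-1) = 1 - I)
H(-3)*(-63) + 48 = (1 - 1*(-3))*(-63) + 48 = (1 + 3)*(-63) + 48 = 4*(-63) + 48 = -252 + 48 = -204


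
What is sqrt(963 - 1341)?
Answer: 3*I*sqrt(42) ≈ 19.442*I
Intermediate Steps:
sqrt(963 - 1341) = sqrt(-378) = 3*I*sqrt(42)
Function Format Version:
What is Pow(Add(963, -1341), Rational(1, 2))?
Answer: Mul(3, I, Pow(42, Rational(1, 2))) ≈ Mul(19.442, I)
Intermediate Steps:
Pow(Add(963, -1341), Rational(1, 2)) = Pow(-378, Rational(1, 2)) = Mul(3, I, Pow(42, Rational(1, 2)))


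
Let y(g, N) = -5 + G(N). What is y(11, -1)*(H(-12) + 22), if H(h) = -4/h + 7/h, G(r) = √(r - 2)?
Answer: -435/4 + 87*I*√3/4 ≈ -108.75 + 37.672*I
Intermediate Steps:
G(r) = √(-2 + r)
y(g, N) = -5 + √(-2 + N)
H(h) = 3/h
y(11, -1)*(H(-12) + 22) = (-5 + √(-2 - 1))*(3/(-12) + 22) = (-5 + √(-3))*(3*(-1/12) + 22) = (-5 + I*√3)*(-¼ + 22) = (-5 + I*√3)*(87/4) = -435/4 + 87*I*√3/4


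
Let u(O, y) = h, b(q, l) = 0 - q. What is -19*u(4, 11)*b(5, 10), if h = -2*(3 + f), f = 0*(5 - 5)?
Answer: -570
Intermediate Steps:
f = 0 (f = 0*0 = 0)
b(q, l) = -q
h = -6 (h = -2*(3 + 0) = -2*3 = -6)
u(O, y) = -6
-19*u(4, 11)*b(5, 10) = -19*(-6)*(-1*5) = -(-114)*(-5) = -1*570 = -570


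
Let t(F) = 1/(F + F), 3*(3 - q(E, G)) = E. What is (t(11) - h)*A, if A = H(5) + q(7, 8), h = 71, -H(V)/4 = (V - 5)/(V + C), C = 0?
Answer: -1561/33 ≈ -47.303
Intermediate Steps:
q(E, G) = 3 - E/3
H(V) = -4*(-5 + V)/V (H(V) = -4*(V - 5)/(V + 0) = -4*(-5 + V)/V)
t(F) = 1/(2*F)
A = 2/3 (A = (-4 + 20/5) + (3 - 1/3*7) = (-4 + 20*(1/5)) + (3 - 7/3) = (-4 + 4) + 2/3 = 0 + 2/3 = 2/3 ≈ 0.66667)
(t(11) - h)*A = ((1/2)/11 - 1*71)*(2/3) = ((1/2)*(1/11) - 71)*(2/3) = (1/22 - 71)*(2/3) = -1561/22*2/3 = -1561/33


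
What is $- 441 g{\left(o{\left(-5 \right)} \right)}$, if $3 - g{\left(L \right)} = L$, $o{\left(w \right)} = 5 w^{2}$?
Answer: $53802$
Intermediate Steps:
$g{\left(L \right)} = 3 - L$
$- 441 g{\left(o{\left(-5 \right)} \right)} = - 441 \left(3 - 5 \left(-5\right)^{2}\right) = - 441 \left(3 - 5 \cdot 25\right) = - 441 \left(3 - 125\right) = \left(-441\right) \left(-122\right) = 53802$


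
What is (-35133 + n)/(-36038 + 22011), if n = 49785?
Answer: -14652/14027 ≈ -1.0446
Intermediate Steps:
(-35133 + n)/(-36038 + 22011) = (-35133 + 49785)/(-36038 + 22011) = 14652/(-14027) = 14652*(-1/14027) = -14652/14027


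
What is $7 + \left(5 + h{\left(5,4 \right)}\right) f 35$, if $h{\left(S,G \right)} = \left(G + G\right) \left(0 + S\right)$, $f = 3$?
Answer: $4732$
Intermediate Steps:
$h{\left(S,G \right)} = 2 G S$
$7 + \left(5 + h{\left(5,4 \right)}\right) f 35 = 7 + \left(5 + 2 \cdot 4 \cdot 5\right) 3 \cdot 35 = 7 + \left(5 + 40\right) 3 \cdot 35 = 7 + 45 \cdot 3 \cdot 35 = 7 + 135 \cdot 35 = 7 + 4725 = 4732$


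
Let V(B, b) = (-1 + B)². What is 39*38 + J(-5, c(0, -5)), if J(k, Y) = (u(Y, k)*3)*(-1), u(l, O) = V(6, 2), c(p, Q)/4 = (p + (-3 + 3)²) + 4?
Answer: 1407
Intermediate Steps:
c(p, Q) = 16 + 4*p (c(p, Q) = 4*((p + (-3 + 3)²) + 4) = 4*((p + 0²) + 4) = 4*((p + 0) + 4) = 4*(p + 4) = 4*(4 + p) = 16 + 4*p)
u(l, O) = 25 (u(l, O) = (-1 + 6)² = 5² = 25)
J(k, Y) = -75 (J(k, Y) = (25*3)*(-1) = 75*(-1) = -75)
39*38 + J(-5, c(0, -5)) = 39*38 - 75 = 1482 - 75 = 1407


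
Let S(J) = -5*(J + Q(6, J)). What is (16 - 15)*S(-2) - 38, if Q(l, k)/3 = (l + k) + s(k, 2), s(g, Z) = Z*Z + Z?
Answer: -178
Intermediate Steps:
s(g, Z) = Z + Z² (s(g, Z) = Z² + Z = Z + Z²)
Q(l, k) = 18 + 3*k + 3*l (Q(l, k) = 3*((l + k) + 2*(1 + 2)) = 3*((k + l) + 2*3) = 3*((k + l) + 6) = 3*(6 + k + l) = 18 + 3*k + 3*l)
S(J) = -180 - 20*J (S(J) = -5*(J + (18 + 3*J + 3*6)) = -5*(J + (18 + 3*J + 18)) = -5*(J + (36 + 3*J)) = -5*(36 + 4*J) = -180 - 20*J)
(16 - 15)*S(-2) - 38 = (16 - 15)*(-180 - 20*(-2)) - 38 = 1*(-180 + 40) - 38 = 1*(-140) - 38 = -140 - 38 = -178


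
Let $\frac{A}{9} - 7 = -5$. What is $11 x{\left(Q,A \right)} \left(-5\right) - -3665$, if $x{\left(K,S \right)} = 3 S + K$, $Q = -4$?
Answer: $915$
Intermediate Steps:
$A = 18$ ($A = 63 + 9 \left(-5\right) = 63 - 45 = 18$)
$x{\left(K,S \right)} = K + 3 S$
$11 x{\left(Q,A \right)} \left(-5\right) - -3665 = 11 \left(-4 + 3 \cdot 18\right) \left(-5\right) - -3665 = 11 \left(-4 + 54\right) \left(-5\right) + 3665 = 11 \cdot 50 \left(-5\right) + 3665 = 550 \left(-5\right) + 3665 = -2750 + 3665 = 915$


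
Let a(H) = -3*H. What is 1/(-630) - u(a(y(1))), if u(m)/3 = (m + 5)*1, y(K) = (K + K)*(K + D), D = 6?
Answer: 69929/630 ≈ 111.00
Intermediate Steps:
y(K) = 2*K*(6 + K) (y(K) = (K + K)*(K + 6) = (2*K)*(6 + K) = 2*K*(6 + K))
u(m) = 15 + 3*m (u(m) = 3*((m + 5)*1) = 3*((5 + m)*1) = 3*(5 + m) = 15 + 3*m)
1/(-630) - u(a(y(1))) = 1/(-630) - (15 + 3*(-6*(6 + 1))) = -1/630 - (15 + 3*(-6*7)) = -1/630 - (15 + 3*(-3*14)) = -1/630 - (15 + 3*(-42)) = -1/630 - (15 - 126) = -1/630 - 1*(-111) = -1/630 + 111 = 69929/630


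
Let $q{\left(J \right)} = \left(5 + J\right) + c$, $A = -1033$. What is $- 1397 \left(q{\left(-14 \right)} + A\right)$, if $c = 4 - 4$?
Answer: $1455674$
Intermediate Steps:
$c = 0$
$q{\left(J \right)} = 5 + J$ ($q{\left(J \right)} = \left(5 + J\right) + 0 = 5 + J$)
$- 1397 \left(q{\left(-14 \right)} + A\right) = - 1397 \left(\left(5 - 14\right) - 1033\right) = - 1397 \left(-9 - 1033\right) = \left(-1397\right) \left(-1042\right) = 1455674$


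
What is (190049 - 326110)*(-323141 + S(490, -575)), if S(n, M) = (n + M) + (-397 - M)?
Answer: 43954233928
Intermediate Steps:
S(n, M) = -397 + n (S(n, M) = (M + n) + (-397 - M) = -397 + n)
(190049 - 326110)*(-323141 + S(490, -575)) = (190049 - 326110)*(-323141 + (-397 + 490)) = -136061*(-323141 + 93) = -136061*(-323048) = 43954233928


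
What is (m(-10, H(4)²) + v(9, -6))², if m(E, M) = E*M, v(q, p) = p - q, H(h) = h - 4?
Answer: 225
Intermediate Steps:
H(h) = -4 + h
(m(-10, H(4)²) + v(9, -6))² = (-10*(-4 + 4)² + (-6 - 1*9))² = (-10*0² + (-6 - 9))² = (-10*0 - 15)² = (0 - 15)² = (-15)² = 225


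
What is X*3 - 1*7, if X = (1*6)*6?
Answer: 101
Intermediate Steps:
X = 36 (X = 6*6 = 36)
X*3 - 1*7 = 36*3 - 1*7 = 108 - 7 = 101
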